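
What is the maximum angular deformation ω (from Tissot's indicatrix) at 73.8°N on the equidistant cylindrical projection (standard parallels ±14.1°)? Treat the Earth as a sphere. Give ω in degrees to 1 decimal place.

With standard parallel φ₀ = 14.1°, the equirectangular projection gives x = Rλ cos φ₀, y = Rφ, so h = 1 and k = cos 14.1° / cos φ.
At 73.8°: h = 1.000, k = 3.476; principal scales a = 3.476, b = 1.000.
sin(ω/2) = (a − b)/(a + b) = 2.476/4.476 = 0.5532, so ω = 2 arcsin(0.5532) ≈ 67.2°.

67.2°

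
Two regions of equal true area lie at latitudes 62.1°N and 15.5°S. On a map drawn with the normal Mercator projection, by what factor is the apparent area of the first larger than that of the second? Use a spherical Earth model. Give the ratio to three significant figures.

4.24

Mercator is conformal with k = sec φ, so areal scale = k² = sec²φ.
At 62.1°: sec²(62.1°) = 1/0.4679² = 4.567.
At 15.5°: sec²(15.5°) = 1/0.9636² = 1.077.
Ratio = 4.567/1.077 = cos²(15.5°)/cos²(62.1°) ≈ 4.24.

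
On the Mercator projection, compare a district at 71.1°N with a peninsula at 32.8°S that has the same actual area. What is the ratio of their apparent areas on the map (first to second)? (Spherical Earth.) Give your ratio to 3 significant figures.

6.73

On Mercator, area is exaggerated by sec²φ = 1/cos²φ.
At 71.1°: sec²(71.1°) = 1/0.3239² = 9.531.
At 32.8°: sec²(32.8°) = 1/0.8406² = 1.415.
Ratio = 9.531/1.415 = cos²(32.8°)/cos²(71.1°) ≈ 6.73.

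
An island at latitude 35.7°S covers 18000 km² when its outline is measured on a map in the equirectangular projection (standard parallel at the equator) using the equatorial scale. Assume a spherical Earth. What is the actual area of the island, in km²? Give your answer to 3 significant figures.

Plate carrée maps x = Rλ, y = Rφ. The meridian scale is h = 1 and the parallel scale is k = 1/cos φ = sec φ.
Areal scale = h·k = 1 × sec φ; at 35.7°, h = 1.000, k = 1.231, so h·k = 1.231.
True area = apparent / (areal scale) = 18000 / 1.231 ≈ 14600 km².

14600 km²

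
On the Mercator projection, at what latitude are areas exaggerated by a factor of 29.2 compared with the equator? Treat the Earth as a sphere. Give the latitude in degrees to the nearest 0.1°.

79.3°

Mercator areal scale is sec²φ.
sec²φ = 29.2  ⇒  cos²φ = 0.03425  ⇒  cos φ = 0.1851.
φ = arccos(0.1851) ≈ 79.3°.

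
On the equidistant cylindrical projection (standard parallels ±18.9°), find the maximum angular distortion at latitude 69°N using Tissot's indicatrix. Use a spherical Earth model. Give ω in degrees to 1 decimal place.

53.6°

In the equirectangular projection with standard parallel φ₀ = 18.9° (x = Rλ cos φ₀, y = Rφ), meridians are true-scale (h = 1) and the parallel scale is k = cos φ₀ / cos φ.
At 69°: h = 1.000, k = 2.640; principal scales a = 2.640, b = 1.000.
sin(ω/2) = (a − b)/(a + b) = 1.640/3.640 = 0.4505, so ω = 2 arcsin(0.4505) ≈ 53.6°.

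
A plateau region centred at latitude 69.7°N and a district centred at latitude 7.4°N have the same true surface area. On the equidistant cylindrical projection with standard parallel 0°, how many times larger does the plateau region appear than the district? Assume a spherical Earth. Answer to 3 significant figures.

In the plate carrée (x = Rλ, y = Rφ), meridians are true-scale (h = 1) and parallels are stretched by k = sec φ.
Areal scale at 69.7°: h·k = 1.000 × 2.882 = 2.882.
Areal scale at 7.4°: h·k = 1.000 × 1.008 = 1.008.
Ratio = 2.882/1.008 ≈ 2.86.

2.86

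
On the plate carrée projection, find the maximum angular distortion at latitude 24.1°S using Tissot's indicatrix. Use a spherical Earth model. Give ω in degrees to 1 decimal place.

5.2°

Plate carrée maps x = Rλ, y = Rφ. The meridian scale is h = 1 and the parallel scale is k = 1/cos φ = sec φ.
At 24.1°: h = 1.000, k = 1.095; principal scales a = 1.095, b = 1.000.
sin(ω/2) = (a − b)/(a + b) = 0.09549/2.095 = 0.04557, so ω = 2 arcsin(0.04557) ≈ 5.2°.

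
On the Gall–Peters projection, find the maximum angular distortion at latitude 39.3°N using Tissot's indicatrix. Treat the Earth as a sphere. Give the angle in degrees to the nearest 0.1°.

The Gall–Peters projection is cylindrical equal-area with φ₀ = 45°. Cylindrical equal-area (φ₀ = 45°): h = cos φ / cos 45° along meridians, k = cos 45° / cos φ along parallels; h·k = 1.
At 39.3°: h = 1.094, k = 0.9138; principal scales a = 1.094, b = 0.9138.
sin(ω/2) = (a − b)/(a + b) = 0.1806/2.008 = 0.08994, so ω = 2 arcsin(0.08994) ≈ 10.3°.

10.3°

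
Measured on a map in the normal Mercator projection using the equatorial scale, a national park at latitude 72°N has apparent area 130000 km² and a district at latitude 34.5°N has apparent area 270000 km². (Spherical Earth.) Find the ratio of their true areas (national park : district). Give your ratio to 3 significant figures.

Mercator's areal exaggeration is sec²φ; hence true area = (apparent area) · cos²φ.
True area of national park: 130000 × cos²(72°) = 130000 × 0.09549 = 12410 km².
True area of district: 270000 × cos²(34.5°) = 270000 × 0.6792 = 183400 km².
Ratio = 12410 / 183400 ≈ 0.0677.

0.0677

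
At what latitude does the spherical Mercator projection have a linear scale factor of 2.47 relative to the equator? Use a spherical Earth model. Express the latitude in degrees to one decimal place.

Mercator scale is k = sec φ = 1/cos φ.
1/cos φ = 2.47  ⇒  cos φ = 0.4049  ⇒  φ = arccos(0.4049) ≈ 66.1°.

66.1°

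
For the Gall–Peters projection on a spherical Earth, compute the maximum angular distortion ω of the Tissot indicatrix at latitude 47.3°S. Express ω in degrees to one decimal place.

Gall–Peters is a cylindrical equal-area projection with standard parallels at ±45°. A cylindrical equal-area projection with standard parallel φ₀ has meridian scale h = cos φ / cos φ₀ and parallel scale k = cos φ₀ / cos φ (so areas are preserved, h·k = 1).
At 47.3°: h = 0.9591, k = 1.043; principal scales a = 1.043, b = 0.9591.
sin(ω/2) = (a − b)/(a + b) = 0.08362/2.002 = 0.04177, so ω = 2 arcsin(0.04177) ≈ 4.8°.

4.8°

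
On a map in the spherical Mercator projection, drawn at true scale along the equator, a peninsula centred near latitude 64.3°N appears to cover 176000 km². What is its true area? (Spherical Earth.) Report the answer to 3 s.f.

For Mercator, h = k = sec φ (a conformal cylindrical projection has a single point scale, 1/cos φ).
Areal scale = k² = sec²φ = 1/cos²(64.3°) = 1/0.4337² = 5.317.
True area = apparent / (areal scale) = 176000 / 5.317 ≈ 33100 km².

33100 km²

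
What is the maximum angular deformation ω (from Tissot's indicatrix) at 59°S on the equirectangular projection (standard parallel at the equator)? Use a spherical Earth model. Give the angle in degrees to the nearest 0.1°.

37.3°

For the equirectangular projection with φ₀ = 0 (plate carrée), h = 1 along meridians and k = sec φ along parallels.
At 59°: h = 1.000, k = 1.942; principal scales a = 1.942, b = 1.000.
sin(ω/2) = (a − b)/(a + b) = 0.9416/2.942 = 0.3201, so ω = 2 arcsin(0.3201) ≈ 37.3°.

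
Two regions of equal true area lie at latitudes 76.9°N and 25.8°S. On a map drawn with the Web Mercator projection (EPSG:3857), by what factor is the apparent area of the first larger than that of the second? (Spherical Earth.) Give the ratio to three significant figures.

Mercator is conformal with k = sec φ, so areal scale = k² = sec²φ.
At 76.9°: sec²(76.9°) = 1/0.2267² = 19.47.
At 25.8°: sec²(25.8°) = 1/0.9003² = 1.234.
Ratio = 19.47/1.234 = cos²(25.8°)/cos²(76.9°) ≈ 15.8.

15.8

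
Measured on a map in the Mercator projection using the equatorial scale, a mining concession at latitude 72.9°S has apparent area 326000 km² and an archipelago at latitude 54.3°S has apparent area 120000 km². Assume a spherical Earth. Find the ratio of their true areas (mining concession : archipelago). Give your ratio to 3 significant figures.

Since Mercator area scale is 1/cos²φ, the true area equals the apparent area multiplied by cos²φ.
True area of mining concession: 326000 × cos²(72.9°) = 326000 × 0.08646 = 28190 km².
True area of archipelago: 120000 × cos²(54.3°) = 120000 × 0.3405 = 40860 km².
Ratio = 28190 / 40860 ≈ 0.690.

0.690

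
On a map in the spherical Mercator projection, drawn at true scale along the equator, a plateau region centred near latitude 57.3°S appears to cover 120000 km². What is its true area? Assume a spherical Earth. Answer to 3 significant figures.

For Mercator, h = k = sec φ (a conformal cylindrical projection has a single point scale, 1/cos φ).
Areal scale = k² = sec²φ = 1/cos²(57.3°) = 1/0.5402² = 3.426.
True area = apparent / (areal scale) = 120000 / 3.426 ≈ 35000 km².

35000 km²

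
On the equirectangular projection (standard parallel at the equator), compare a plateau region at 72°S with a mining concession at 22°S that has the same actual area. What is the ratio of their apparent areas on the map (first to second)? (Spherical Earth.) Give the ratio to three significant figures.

In the plate carrée (x = Rλ, y = Rφ), meridians are true-scale (h = 1) and parallels are stretched by k = sec φ.
Areal scale at 72°: h·k = 1.000 × 3.236 = 3.236.
Areal scale at 22°: h·k = 1.000 × 1.079 = 1.079.
Ratio = 3.236/1.079 ≈ 3.00.

3.00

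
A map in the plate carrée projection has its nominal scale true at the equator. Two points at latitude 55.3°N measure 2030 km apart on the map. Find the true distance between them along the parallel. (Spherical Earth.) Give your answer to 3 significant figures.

1160 km

In the plate carrée (x = Rλ, y = Rφ), meridians are true-scale (h = 1) and parallels are stretched by k = sec φ.
Along the parallel at 55.3°, map distances are exaggerated by k = sec 55.3° = 1.757.
True distance = 2030 / 1.757 = 2030 × cos 55.3° ≈ 1160 km.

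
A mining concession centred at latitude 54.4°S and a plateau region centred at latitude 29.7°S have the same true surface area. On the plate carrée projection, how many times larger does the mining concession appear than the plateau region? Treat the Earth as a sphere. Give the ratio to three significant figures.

For the equirectangular projection with φ₀ = 0 (plate carrée), h = 1 along meridians and k = sec φ along parallels.
Areal scale at 54.4°: h·k = 1.000 × 1.718 = 1.718.
Areal scale at 29.7°: h·k = 1.000 × 1.151 = 1.151.
Ratio = 1.718/1.151 ≈ 1.49.

1.49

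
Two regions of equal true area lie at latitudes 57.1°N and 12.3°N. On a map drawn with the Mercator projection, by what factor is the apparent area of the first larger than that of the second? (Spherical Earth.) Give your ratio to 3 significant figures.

Mercator areal scale is sec²φ.
At 57.1°: sec²(57.1°) = 1/0.5432² = 3.389.
At 12.3°: sec²(12.3°) = 1/0.9770² = 1.048.
Ratio = 3.389/1.048 = cos²(12.3°)/cos²(57.1°) ≈ 3.24.

3.24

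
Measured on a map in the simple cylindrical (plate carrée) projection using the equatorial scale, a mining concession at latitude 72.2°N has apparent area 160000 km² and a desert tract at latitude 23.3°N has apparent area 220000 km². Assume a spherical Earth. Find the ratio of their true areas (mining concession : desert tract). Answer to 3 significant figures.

0.242

Plate carrée has h = 1 and k = sec φ, giving areal scale sec φ; true area = (apparent area) · cos φ.
True area of mining concession: 160000 × cos(72.2°) = 160000 × 0.3057 = 48910 km².
True area of desert tract: 220000 × cos(23.3°) = 220000 × 0.9184 = 202100 km².
Ratio = 48910 / 202100 ≈ 0.242.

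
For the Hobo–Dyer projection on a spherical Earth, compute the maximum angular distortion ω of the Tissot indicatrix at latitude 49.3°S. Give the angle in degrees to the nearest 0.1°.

22.3°

Hobo–Dyer is a cylindrical equal-area projection with standard parallels at ±37.5°. Cylindrical equal-area (φ₀ = 37.5°): h = cos φ / cos 37.5° along meridians, k = cos 37.5° / cos φ along parallels; h·k = 1.
At 49.3°: h = 0.8220, k = 1.217; principal scales a = 1.217, b = 0.8220.
sin(ω/2) = (a − b)/(a + b) = 0.3947/2.039 = 0.1936, so ω = 2 arcsin(0.1936) ≈ 22.3°.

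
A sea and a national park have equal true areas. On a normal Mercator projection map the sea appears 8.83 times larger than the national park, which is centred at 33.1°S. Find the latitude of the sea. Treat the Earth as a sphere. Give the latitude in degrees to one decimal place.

On Mercator, (apparent₁)/(apparent₂) = sec²φ₁ / sec²φ₂ when true areas are equal.
cos²φ₂ / cos²φ₁ = 8.83  ⇒  cos φ₁ = cos 33.1° / √8.83 = 0.8377/2.972 = 0.2819.
φ₁ = arccos(0.2819) ≈ 73.6°.

73.6°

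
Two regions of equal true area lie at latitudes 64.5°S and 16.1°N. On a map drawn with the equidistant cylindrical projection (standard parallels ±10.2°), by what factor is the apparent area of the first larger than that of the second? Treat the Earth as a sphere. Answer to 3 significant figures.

2.23

The equidistant cylindrical projection with φ₀ = 10.2° has h = 1 (meridians true) and k = cos φ₀ / cos φ along parallels.
Areal scale at 64.5°: h·k = 1.000 × 2.286 = 2.286.
Areal scale at 16.1°: h·k = 1.000 × 1.024 = 1.024.
Ratio = 2.286/1.024 ≈ 2.23.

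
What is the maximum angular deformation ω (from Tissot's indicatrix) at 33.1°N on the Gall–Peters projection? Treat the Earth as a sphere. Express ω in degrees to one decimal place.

Gall–Peters is a cylindrical equal-area projection with standard parallels at ±45°. Cylindrical equal-area (φ₀ = 45°): h = cos φ / cos 45° along meridians, k = cos 45° / cos φ along parallels; h·k = 1.
At 33.1°: h = 1.185, k = 0.8441; principal scales a = 1.185, b = 0.8441.
sin(ω/2) = (a − b)/(a + b) = 0.3406/2.029 = 0.1679, so ω = 2 arcsin(0.1679) ≈ 19.3°.

19.3°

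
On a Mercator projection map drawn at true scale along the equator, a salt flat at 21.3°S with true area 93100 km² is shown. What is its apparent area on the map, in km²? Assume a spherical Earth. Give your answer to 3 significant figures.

107000 km²

The Mercator projection is conformal; its linear scale factor is the same in every direction and equals sec φ = 1/cos φ.
Areal scale = k² = sec²φ = 1/cos²(21.3°) = 1/0.9317² = 1.152.
Apparent area = 93100 × 1.152 ≈ 107000 km².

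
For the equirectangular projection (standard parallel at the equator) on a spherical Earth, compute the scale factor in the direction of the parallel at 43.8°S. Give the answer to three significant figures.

1.39

In the plate carrée (x = Rλ, y = Rφ), meridians are true-scale (h = 1) and parallels are stretched by k = sec φ.
k = 1/cos 43.8° = 1/0.7218 = 1.386.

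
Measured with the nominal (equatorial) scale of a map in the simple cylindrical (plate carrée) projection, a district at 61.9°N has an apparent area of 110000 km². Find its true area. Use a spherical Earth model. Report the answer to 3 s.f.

51800 km²

Plate carrée maps x = Rλ, y = Rφ. The meridian scale is h = 1 and the parallel scale is k = 1/cos φ = sec φ.
Areal scale = h·k = 1 × sec φ; at 61.9°, h = 1.000, k = 2.123, so h·k = 2.123.
True area = apparent / (areal scale) = 110000 / 2.123 ≈ 51800 km².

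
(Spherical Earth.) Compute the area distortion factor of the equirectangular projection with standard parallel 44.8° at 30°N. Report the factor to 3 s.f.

0.819

In the equirectangular projection with standard parallel φ₀ = 44.8° (x = Rλ cos φ₀, y = Rφ), meridians are true-scale (h = 1) and the parallel scale is k = cos φ₀ / cos φ.
Areal scale = h·k = 1 × cos φ₀ / cos φ; at 30°, h = 1.000, k = 0.8193, so h·k = 0.8193.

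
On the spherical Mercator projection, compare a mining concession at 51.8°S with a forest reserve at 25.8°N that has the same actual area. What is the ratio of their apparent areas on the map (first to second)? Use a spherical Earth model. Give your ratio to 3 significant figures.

Mercator areal scale is sec²φ.
At 51.8°: sec²(51.8°) = 1/0.6184² = 2.615.
At 25.8°: sec²(25.8°) = 1/0.9003² = 1.234.
Ratio = 2.615/1.234 = cos²(25.8°)/cos²(51.8°) ≈ 2.12.

2.12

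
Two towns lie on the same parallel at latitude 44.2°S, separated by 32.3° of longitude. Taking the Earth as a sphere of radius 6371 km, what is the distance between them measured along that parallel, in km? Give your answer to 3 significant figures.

2570 km

Arc length along a parallel = R cos φ · Δλ (with Δλ in radians).
= 6371 × cos 44.2° × (32.3° × π/180) = 6371 × 0.7169 × 0.5637 ≈ 2570 km.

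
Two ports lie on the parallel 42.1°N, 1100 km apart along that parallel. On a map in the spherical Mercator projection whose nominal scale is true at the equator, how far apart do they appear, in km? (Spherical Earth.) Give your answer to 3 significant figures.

1480 km

For Mercator, h = k = sec φ (a conformal cylindrical projection has a single point scale, 1/cos φ).
Along the parallel, k = sec 42.1° = 1/0.7420 = 1.348.
Map distance = 1100 × 1.348 ≈ 1480 km.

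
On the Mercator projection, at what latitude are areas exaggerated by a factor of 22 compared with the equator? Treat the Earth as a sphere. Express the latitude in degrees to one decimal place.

77.7°

Mercator areal scale is sec²φ.
sec²φ = 22  ⇒  cos²φ = 0.04545  ⇒  cos φ = 0.2132.
φ = arccos(0.2132) ≈ 77.7°.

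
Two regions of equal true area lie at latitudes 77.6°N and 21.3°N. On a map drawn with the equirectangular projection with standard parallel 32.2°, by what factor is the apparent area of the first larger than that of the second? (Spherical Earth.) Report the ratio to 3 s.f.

4.34

The equidistant cylindrical projection with φ₀ = 32.2° has h = 1 (meridians true) and k = cos φ₀ / cos φ along parallels.
Areal scale at 77.6°: h·k = 1.000 × 3.941 = 3.941.
Areal scale at 21.3°: h·k = 1.000 × 0.9082 = 0.9082.
Ratio = 3.941/0.9082 ≈ 4.34.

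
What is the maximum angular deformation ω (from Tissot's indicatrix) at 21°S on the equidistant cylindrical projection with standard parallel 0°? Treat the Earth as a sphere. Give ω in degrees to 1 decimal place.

3.9°

For the equirectangular projection with φ₀ = 0 (plate carrée), h = 1 along meridians and k = sec φ along parallels.
At 21°: h = 1.000, k = 1.071; principal scales a = 1.071, b = 1.000.
sin(ω/2) = (a − b)/(a + b) = 0.07114/2.071 = 0.03435, so ω = 2 arcsin(0.03435) ≈ 3.9°.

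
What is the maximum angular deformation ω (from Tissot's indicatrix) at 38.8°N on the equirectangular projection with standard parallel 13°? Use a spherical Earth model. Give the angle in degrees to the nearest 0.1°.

12.8°

In the equirectangular projection with standard parallel φ₀ = 13° (x = Rλ cos φ₀, y = Rφ), meridians are true-scale (h = 1) and the parallel scale is k = cos φ₀ / cos φ.
At 38.8°: h = 1.000, k = 1.250; principal scales a = 1.250, b = 1.000.
sin(ω/2) = (a − b)/(a + b) = 0.2503/2.250 = 0.1112, so ω = 2 arcsin(0.1112) ≈ 12.8°.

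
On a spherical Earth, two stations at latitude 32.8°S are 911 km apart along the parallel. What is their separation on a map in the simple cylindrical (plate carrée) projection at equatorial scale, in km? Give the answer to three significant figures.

1080 km

For the equirectangular projection with φ₀ = 0 (plate carrée), h = 1 along meridians and k = sec φ along parallels.
Along the parallel, k = sec 32.8° = 1/0.8406 = 1.190.
Map distance = 911 × 1.190 ≈ 1080 km.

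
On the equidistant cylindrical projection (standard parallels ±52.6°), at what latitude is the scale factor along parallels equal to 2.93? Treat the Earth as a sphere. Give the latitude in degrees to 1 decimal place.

78.0°

The equidistant cylindrical projection with φ₀ = 52.6° has h = 1 (meridians true) and k = cos φ₀ / cos φ along parallels.
k = cos φ₀ / cos φ = 2.93  ⇒  cos φ = cos 52.6° / 2.93 = 0.2073.
φ = arccos(0.2073) ≈ 78.0°.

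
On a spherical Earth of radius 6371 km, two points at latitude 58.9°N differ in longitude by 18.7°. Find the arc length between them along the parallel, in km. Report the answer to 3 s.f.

Arc length along a parallel = R cos φ · Δλ (with Δλ in radians).
= 6371 × cos 58.9° × (18.7° × π/180) = 6371 × 0.5165 × 0.3264 ≈ 1070 km.

1070 km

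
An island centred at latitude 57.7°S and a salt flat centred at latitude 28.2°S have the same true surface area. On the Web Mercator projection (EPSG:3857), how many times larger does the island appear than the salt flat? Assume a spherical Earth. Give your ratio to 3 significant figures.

2.72

Mercator is conformal with k = sec φ, so areal scale = k² = sec²φ.
At 57.7°: sec²(57.7°) = 1/0.5344² = 3.502.
At 28.2°: sec²(28.2°) = 1/0.8813² = 1.288.
Ratio = 3.502/1.288 = cos²(28.2°)/cos²(57.7°) ≈ 2.72.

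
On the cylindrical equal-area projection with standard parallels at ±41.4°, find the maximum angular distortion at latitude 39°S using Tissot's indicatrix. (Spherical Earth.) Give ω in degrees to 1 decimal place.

4.1°

Cylindrical equal-area (φ₀ = 41.4°): h = cos φ / cos 41.4° along meridians, k = cos 41.4° / cos φ along parallels; h·k = 1.
At 39°: h = 1.036, k = 0.9652; principal scales a = 1.036, b = 0.9652.
sin(ω/2) = (a − b)/(a + b) = 0.07083/2.001 = 0.03539, so ω = 2 arcsin(0.03539) ≈ 4.1°.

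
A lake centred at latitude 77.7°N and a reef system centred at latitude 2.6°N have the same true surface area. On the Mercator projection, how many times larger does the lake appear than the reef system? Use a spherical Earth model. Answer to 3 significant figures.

Mercator is conformal with k = sec φ, so areal scale = k² = sec²φ.
At 77.7°: sec²(77.7°) = 1/0.2130² = 22.04.
At 2.6°: sec²(2.6°) = 1/0.9990² = 1.002.
Ratio = 22.04/1.002 = cos²(2.6°)/cos²(77.7°) ≈ 22.0.

22.0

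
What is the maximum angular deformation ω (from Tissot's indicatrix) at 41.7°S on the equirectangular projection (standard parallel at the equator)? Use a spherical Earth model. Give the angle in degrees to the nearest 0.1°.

For the equirectangular projection with φ₀ = 0 (plate carrée), h = 1 along meridians and k = sec φ along parallels.
At 41.7°: h = 1.000, k = 1.339; principal scales a = 1.339, b = 1.000.
sin(ω/2) = (a − b)/(a + b) = 0.3393/2.339 = 0.1451, so ω = 2 arcsin(0.1451) ≈ 16.7°.

16.7°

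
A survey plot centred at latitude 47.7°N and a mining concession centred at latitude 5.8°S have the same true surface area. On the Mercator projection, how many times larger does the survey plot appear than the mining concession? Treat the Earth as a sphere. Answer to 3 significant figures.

2.19

Mercator areal scale is sec²φ.
At 47.7°: sec²(47.7°) = 1/0.6730² = 2.208.
At 5.8°: sec²(5.8°) = 1/0.9949² = 1.010.
Ratio = 2.208/1.010 = cos²(5.8°)/cos²(47.7°) ≈ 2.19.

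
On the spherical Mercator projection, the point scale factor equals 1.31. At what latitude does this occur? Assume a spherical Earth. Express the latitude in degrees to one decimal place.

Mercator scale is k = sec φ = 1/cos φ.
1/cos φ = 1.31  ⇒  cos φ = 0.7634  ⇒  φ = arccos(0.7634) ≈ 40.2°.

40.2°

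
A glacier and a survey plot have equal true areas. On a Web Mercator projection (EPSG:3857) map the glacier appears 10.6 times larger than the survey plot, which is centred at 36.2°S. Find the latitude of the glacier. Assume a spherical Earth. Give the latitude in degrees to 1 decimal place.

Mercator areal scale is sec²φ, so apparent-area ratio = sec²φ₁ / sec²φ₂ = cos²φ₂ / cos²φ₁.
cos²φ₂ / cos²φ₁ = 10.6  ⇒  cos φ₁ = cos 36.2° / √10.6 = 0.8070/3.256 = 0.2479.
φ₁ = arccos(0.2479) ≈ 75.6°.

75.6°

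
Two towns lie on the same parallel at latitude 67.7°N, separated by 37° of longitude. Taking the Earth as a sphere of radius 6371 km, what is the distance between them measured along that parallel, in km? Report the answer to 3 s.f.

Arc length along a parallel = R cos φ · Δλ (with Δλ in radians).
= 6371 × cos 67.7° × (37° × π/180) = 6371 × 0.3795 × 0.6458 ≈ 1560 km.

1560 km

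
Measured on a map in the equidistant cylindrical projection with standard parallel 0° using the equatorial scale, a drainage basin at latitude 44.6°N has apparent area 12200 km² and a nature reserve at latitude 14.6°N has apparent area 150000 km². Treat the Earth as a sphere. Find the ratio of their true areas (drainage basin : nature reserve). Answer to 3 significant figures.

On the plate carrée, areal scale = h·k = 1 × sec φ, so true area = apparent × cos φ.
True area of drainage basin: 12200 × cos(44.6°) = 12200 × 0.7120 = 8687 km².
True area of nature reserve: 150000 × cos(14.6°) = 150000 × 0.9677 = 145200 km².
Ratio = 8687 / 145200 ≈ 0.0598.

0.0598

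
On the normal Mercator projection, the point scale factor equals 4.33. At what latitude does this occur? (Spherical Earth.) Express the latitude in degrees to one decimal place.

76.6°

Mercator scale is k = sec φ = 1/cos φ.
1/cos φ = 4.33  ⇒  cos φ = 0.2309  ⇒  φ = arccos(0.2309) ≈ 76.6°.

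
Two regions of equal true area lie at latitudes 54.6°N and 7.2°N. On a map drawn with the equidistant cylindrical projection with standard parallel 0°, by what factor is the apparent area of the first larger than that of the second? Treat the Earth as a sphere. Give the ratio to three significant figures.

Plate carrée maps x = Rλ, y = Rφ. The meridian scale is h = 1 and the parallel scale is k = 1/cos φ = sec φ.
Areal scale at 54.6°: h·k = 1.000 × 1.726 = 1.726.
Areal scale at 7.2°: h·k = 1.000 × 1.008 = 1.008.
Ratio = 1.726/1.008 ≈ 1.71.

1.71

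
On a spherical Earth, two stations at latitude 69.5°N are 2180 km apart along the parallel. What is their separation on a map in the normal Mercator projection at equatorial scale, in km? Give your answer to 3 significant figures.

For Mercator, h = k = sec φ (a conformal cylindrical projection has a single point scale, 1/cos φ).
Along the parallel, k = sec 69.5° = 1/0.3502 = 2.855.
Map distance = 2180 × 2.855 ≈ 6220 km.

6220 km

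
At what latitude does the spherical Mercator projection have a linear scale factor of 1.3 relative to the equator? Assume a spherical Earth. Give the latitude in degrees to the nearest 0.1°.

Mercator scale is k = sec φ = 1/cos φ.
1/cos φ = 1.3  ⇒  cos φ = 0.7692  ⇒  φ = arccos(0.7692) ≈ 39.7°.

39.7°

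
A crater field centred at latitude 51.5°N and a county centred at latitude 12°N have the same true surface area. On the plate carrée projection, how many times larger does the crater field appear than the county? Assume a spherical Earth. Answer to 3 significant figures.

Plate carrée maps x = Rλ, y = Rφ. The meridian scale is h = 1 and the parallel scale is k = 1/cos φ = sec φ.
Areal scale at 51.5°: h·k = 1.000 × 1.606 = 1.606.
Areal scale at 12°: h·k = 1.000 × 1.022 = 1.022.
Ratio = 1.606/1.022 ≈ 1.57.

1.57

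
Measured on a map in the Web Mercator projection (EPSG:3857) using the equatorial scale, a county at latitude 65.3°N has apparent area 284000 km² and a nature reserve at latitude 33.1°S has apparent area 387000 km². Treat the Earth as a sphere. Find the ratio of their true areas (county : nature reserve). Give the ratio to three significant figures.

0.183

Since Mercator area scale is 1/cos²φ, the true area equals the apparent area multiplied by cos²φ.
True area of county: 284000 × cos²(65.3°) = 284000 × 0.1746 = 49590 km².
True area of nature reserve: 387000 × cos²(33.1°) = 387000 × 0.7018 = 271600 km².
Ratio = 49590 / 271600 ≈ 0.183.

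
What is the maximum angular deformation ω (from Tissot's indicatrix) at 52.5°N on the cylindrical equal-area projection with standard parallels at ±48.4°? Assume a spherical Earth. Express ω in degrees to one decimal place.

For cylindrical equal-area with standard parallel φ₀, h = cos φ / cos φ₀ and k = cos φ₀ / cos φ, so h·k = 1.
At 52.5°: h = 0.9169, k = 1.091; principal scales a = 1.091, b = 0.9169.
sin(ω/2) = (a − b)/(a + b) = 0.1737/2.008 = 0.08653, so ω = 2 arcsin(0.08653) ≈ 9.9°.

9.9°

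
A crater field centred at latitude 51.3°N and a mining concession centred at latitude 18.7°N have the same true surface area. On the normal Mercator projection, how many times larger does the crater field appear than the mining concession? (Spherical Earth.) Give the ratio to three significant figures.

On Mercator, area is exaggerated by sec²φ = 1/cos²φ.
At 51.3°: sec²(51.3°) = 1/0.6252² = 2.558.
At 18.7°: sec²(18.7°) = 1/0.9472² = 1.115.
Ratio = 2.558/1.115 = cos²(18.7°)/cos²(51.3°) ≈ 2.30.

2.30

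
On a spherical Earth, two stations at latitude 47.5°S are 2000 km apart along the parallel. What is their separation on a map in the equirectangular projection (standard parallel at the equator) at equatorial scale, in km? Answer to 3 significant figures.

Plate carrée maps x = Rλ, y = Rφ. The meridian scale is h = 1 and the parallel scale is k = 1/cos φ = sec φ.
Along the parallel, k = sec 47.5° = 1/0.6756 = 1.480.
Map distance = 2000 × 1.480 ≈ 2960 km.

2960 km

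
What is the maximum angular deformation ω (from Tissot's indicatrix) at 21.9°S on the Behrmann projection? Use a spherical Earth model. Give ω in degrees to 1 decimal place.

7.9°

Behrmann is a cylindrical equal-area projection with standard parallels at ±30°. A cylindrical equal-area projection with standard parallel φ₀ has meridian scale h = cos φ / cos φ₀ and parallel scale k = cos φ₀ / cos φ (so areas are preserved, h·k = 1).
At 21.9°: h = 1.071, k = 0.9334; principal scales a = 1.071, b = 0.9334.
sin(ω/2) = (a − b)/(a + b) = 0.1380/2.005 = 0.06883, so ω = 2 arcsin(0.06883) ≈ 7.9°.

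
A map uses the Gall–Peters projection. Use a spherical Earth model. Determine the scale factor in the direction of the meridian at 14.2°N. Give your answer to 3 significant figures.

1.37

Gall–Peters is a cylindrical equal-area projection with standard parallels at ±45°. A cylindrical equal-area projection with standard parallel φ₀ has meridian scale h = cos φ / cos φ₀ and parallel scale k = cos φ₀ / cos φ (so areas are preserved, h·k = 1).
h = cos 14.2° / cos 45° = 0.9694/0.7071 = 1.371.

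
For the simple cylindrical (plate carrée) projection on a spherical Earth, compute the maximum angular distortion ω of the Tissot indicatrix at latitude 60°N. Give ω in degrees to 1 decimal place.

38.9°

Plate carrée maps x = Rλ, y = Rφ. The meridian scale is h = 1 and the parallel scale is k = 1/cos φ = sec φ.
At 60°: h = 1.000, k = 2.000; principal scales a = 2.000, b = 1.000.
sin(ω/2) = (a − b)/(a + b) = 1.0000/3.000 = 0.3333, so ω = 2 arcsin(0.3333) ≈ 38.9°.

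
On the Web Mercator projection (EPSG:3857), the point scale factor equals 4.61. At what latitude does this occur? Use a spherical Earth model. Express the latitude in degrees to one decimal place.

Mercator scale is k = sec φ = 1/cos φ.
1/cos φ = 4.61  ⇒  cos φ = 0.2169  ⇒  φ = arccos(0.2169) ≈ 77.5°.

77.5°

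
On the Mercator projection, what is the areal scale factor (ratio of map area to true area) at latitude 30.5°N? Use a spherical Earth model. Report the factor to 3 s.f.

1.35

Mercator is conformal, so the point scale is isotropic: h = k = sec φ = 1/cos φ.
Areal scale = k² = sec²φ = 1/cos²(30.5°) = 1/0.8616² = 1.347.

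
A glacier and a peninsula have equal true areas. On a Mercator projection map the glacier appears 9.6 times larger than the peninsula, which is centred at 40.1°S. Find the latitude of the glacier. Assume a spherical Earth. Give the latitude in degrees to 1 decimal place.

75.7°

On Mercator, (apparent₁)/(apparent₂) = sec²φ₁ / sec²φ₂ when true areas are equal.
cos²φ₂ / cos²φ₁ = 9.6  ⇒  cos φ₁ = cos 40.1° / √9.6 = 0.7649/3.098 = 0.2469.
φ₁ = arccos(0.2469) ≈ 75.7°.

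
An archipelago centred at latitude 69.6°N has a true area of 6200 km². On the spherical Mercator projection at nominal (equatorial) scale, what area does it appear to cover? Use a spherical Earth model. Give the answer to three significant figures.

51000 km²

Mercator is conformal, so the point scale is isotropic: h = k = sec φ = 1/cos φ.
Areal scale = k² = sec²φ = 1/cos²(69.6°) = 1/0.3486² = 8.230.
Apparent area = 6200 × 8.230 ≈ 51000 km².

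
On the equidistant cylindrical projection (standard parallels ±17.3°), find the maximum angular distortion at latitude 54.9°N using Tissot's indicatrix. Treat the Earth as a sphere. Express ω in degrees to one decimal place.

In the equirectangular projection with standard parallel φ₀ = 17.3° (x = Rλ cos φ₀, y = Rφ), meridians are true-scale (h = 1) and the parallel scale is k = cos φ₀ / cos φ.
At 54.9°: h = 1.000, k = 1.660; principal scales a = 1.660, b = 1.000.
sin(ω/2) = (a − b)/(a + b) = 0.6604/2.660 = 0.2482, so ω = 2 arcsin(0.2482) ≈ 28.7°.

28.7°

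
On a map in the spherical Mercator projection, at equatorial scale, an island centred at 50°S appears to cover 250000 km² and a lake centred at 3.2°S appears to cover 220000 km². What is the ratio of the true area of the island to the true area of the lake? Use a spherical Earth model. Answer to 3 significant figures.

Since Mercator area scale is 1/cos²φ, the true area equals the apparent area multiplied by cos²φ.
True area of island: 250000 × cos²(50°) = 250000 × 0.4132 = 103300 km².
True area of lake: 220000 × cos²(3.2°) = 220000 × 0.9969 = 219300 km².
Ratio = 103300 / 219300 ≈ 0.471.

0.471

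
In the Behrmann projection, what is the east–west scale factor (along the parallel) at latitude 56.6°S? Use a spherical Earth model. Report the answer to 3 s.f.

Behrmann is a cylindrical equal-area projection with standard parallels at ±30°. A cylindrical equal-area projection with standard parallel φ₀ has meridian scale h = cos φ / cos φ₀ and parallel scale k = cos φ₀ / cos φ (so areas are preserved, h·k = 1).
k = cos 30° / cos 56.6° = 0.8660/0.5505 = 1.573.

1.57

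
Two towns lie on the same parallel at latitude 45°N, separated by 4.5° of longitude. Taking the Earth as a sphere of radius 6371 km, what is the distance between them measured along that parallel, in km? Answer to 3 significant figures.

Arc length along a parallel = R cos φ · Δλ (with Δλ in radians).
= 6371 × cos 45° × (4.5° × π/180) = 6371 × 0.7071 × 0.07854 ≈ 354 km.

354 km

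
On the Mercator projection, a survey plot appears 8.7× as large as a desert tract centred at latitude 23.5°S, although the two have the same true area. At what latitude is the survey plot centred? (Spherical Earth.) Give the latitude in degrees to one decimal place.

For equal true areas on Mercator, apparent areas scale as sec²φ, so the ratio is cos²φ₂ / cos²φ₁.
cos²φ₂ / cos²φ₁ = 8.7  ⇒  cos φ₁ = cos 23.5° / √8.7 = 0.9171/2.950 = 0.3109.
φ₁ = arccos(0.3109) ≈ 71.9°.

71.9°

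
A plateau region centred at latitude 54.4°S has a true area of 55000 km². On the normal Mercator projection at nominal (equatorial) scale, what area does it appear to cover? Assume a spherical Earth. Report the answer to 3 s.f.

162000 km²

The Mercator projection is conformal; its linear scale factor is the same in every direction and equals sec φ = 1/cos φ.
Areal scale = k² = sec²φ = 1/cos²(54.4°) = 1/0.5821² = 2.951.
Apparent area = 55000 × 2.951 ≈ 162000 km².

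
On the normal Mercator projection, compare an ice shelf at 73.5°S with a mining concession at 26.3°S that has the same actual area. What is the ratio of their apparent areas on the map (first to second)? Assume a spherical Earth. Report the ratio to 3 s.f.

9.96

On Mercator, area is exaggerated by sec²φ = 1/cos²φ.
At 73.5°: sec²(73.5°) = 1/0.2840² = 12.40.
At 26.3°: sec²(26.3°) = 1/0.8965² = 1.244.
Ratio = 12.40/1.244 = cos²(26.3°)/cos²(73.5°) ≈ 9.96.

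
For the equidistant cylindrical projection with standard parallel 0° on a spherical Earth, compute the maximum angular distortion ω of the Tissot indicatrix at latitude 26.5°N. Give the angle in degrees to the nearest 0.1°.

6.4°

In the plate carrée (x = Rλ, y = Rφ), meridians are true-scale (h = 1) and parallels are stretched by k = sec φ.
At 26.5°: h = 1.000, k = 1.117; principal scales a = 1.117, b = 1.000.
sin(ω/2) = (a − b)/(a + b) = 0.1174/2.117 = 0.05545, so ω = 2 arcsin(0.05545) ≈ 6.4°.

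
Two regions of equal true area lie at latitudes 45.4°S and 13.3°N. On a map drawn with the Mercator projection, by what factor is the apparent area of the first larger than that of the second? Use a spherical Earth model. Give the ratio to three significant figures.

1.92

Mercator areal scale is sec²φ.
At 45.4°: sec²(45.4°) = 1/0.7022² = 2.028.
At 13.3°: sec²(13.3°) = 1/0.9732² = 1.056.
Ratio = 2.028/1.056 = cos²(13.3°)/cos²(45.4°) ≈ 1.92.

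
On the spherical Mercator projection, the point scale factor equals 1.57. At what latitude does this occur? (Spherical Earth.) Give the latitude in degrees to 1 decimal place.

Mercator scale is k = sec φ = 1/cos φ.
1/cos φ = 1.57  ⇒  cos φ = 0.6369  ⇒  φ = arccos(0.6369) ≈ 50.4°.

50.4°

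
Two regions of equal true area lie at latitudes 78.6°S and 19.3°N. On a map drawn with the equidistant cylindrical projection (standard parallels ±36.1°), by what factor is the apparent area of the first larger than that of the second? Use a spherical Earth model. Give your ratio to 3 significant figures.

With standard parallel φ₀ = 36.1°, the equirectangular projection gives x = Rλ cos φ₀, y = Rφ, so h = 1 and k = cos 36.1° / cos φ.
Areal scale at 78.6°: h·k = 1.000 × 4.088 = 4.088.
Areal scale at 19.3°: h·k = 1.000 × 0.8561 = 0.8561.
Ratio = 4.088/0.8561 ≈ 4.77.

4.77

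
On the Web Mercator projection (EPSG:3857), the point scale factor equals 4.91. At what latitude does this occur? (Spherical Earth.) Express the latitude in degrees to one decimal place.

Mercator scale is k = sec φ = 1/cos φ.
1/cos φ = 4.91  ⇒  cos φ = 0.2037  ⇒  φ = arccos(0.2037) ≈ 78.2°.

78.2°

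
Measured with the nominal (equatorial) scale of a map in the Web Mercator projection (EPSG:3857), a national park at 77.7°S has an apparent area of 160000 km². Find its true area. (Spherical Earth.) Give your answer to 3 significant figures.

7260 km²

Mercator is conformal, so the point scale is isotropic: h = k = sec φ = 1/cos φ.
Areal scale = k² = sec²φ = 1/cos²(77.7°) = 1/0.2130² = 22.04.
True area = apparent / (areal scale) = 160000 / 22.04 ≈ 7260 km².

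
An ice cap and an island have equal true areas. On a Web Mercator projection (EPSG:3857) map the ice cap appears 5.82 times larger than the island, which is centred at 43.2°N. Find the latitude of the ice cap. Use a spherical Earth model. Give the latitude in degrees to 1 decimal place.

72.4°

For equal true areas on Mercator, apparent areas scale as sec²φ, so the ratio is cos²φ₂ / cos²φ₁.
cos²φ₂ / cos²φ₁ = 5.82  ⇒  cos φ₁ = cos 43.2° / √5.82 = 0.7290/2.412 = 0.3022.
φ₁ = arccos(0.3022) ≈ 72.4°.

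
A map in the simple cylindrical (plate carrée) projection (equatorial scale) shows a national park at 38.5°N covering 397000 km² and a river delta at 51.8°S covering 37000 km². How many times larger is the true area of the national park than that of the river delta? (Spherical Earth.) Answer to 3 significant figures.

Plate carrée has h = 1 and k = sec φ, giving areal scale sec φ; true area = (apparent area) · cos φ.
True area of national park: 397000 × cos(38.5°) = 397000 × 0.7826 = 310700 km².
True area of river delta: 37000 × cos(51.8°) = 37000 × 0.6184 = 22880 km².
Ratio = 310700 / 22880 ≈ 13.6.

13.6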